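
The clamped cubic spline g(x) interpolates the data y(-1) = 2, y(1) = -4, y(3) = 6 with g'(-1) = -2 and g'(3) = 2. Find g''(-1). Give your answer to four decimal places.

-6.5000

With M_i denoting the second derivative at x_i, h_i = 2, 2, and Δ_i = (y_(i+1) − y_i)/h_i = -3, 5:
  2·M_0 + 8·M_1 + 2·M_2 = 6(Δ_1 - Δ_0) = 48
Clamped end conditions give two more equations: 2h_0·M_0 + h_0·M_1 = 6(Δ_0 - g'(-1)) = -6 and h_1·M_1 + 2h_1·M_2 = 6(g'(3) - Δ_1) = -18.
Solving the tridiagonal system: M_0 = -13/2, M_1 = 10, M_2 = -19/2.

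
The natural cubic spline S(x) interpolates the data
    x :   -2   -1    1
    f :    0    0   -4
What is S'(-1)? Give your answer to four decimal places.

Let M_i = S''(x_i). Step sizes h_i = 1, 2; slopes of the chords Δ_i = (y_(i+1) - y_i)/h_i = 0, -2.
  1·M_0 + 6·M_1 + 2·M_2 = 6(Δ_1 - Δ_0) = -12
Natural end conditions: M_0 = M_2 = 0.
Hence M_0 = 0, M_1 = -2, M_2 = 0.
On [-1, 1], S'(x) = b_1 + 2c_1·(x + 1) + 3d_1·(x + 1)² with b_1 = Δ_1 - h_1(2M_1 + M_2)/6 = -2/3, c_1 = M_1/2 = -1, d_1 = (M_2 - M_1)/(6h_1) = 1/6. So S'(-1) = -2/3.

-0.6667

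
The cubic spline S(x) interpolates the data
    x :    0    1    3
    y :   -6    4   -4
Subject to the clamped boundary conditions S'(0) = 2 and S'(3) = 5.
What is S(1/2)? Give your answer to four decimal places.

Put M_i = S'' at the i-th knot. Here h = (1, 2) and Δ = (10, -4), so the interior equations h_(i-1)·M_(i-1) + 2(h_(i-1)+h_i)·M_i + h_i·M_(i+1) = 6(Δ_i − Δ_(i-1)) read
  1·M_0 + 6·M_1 + 2·M_2 = 6(Δ_1 - Δ_0) = -84
Clamped end conditions give two more equations: 2h_0·M_0 + h_0·M_1 = 6(Δ_0 - S'(0)) = 48 and h_1·M_1 + 2h_1·M_2 = 6(S'(3) - Δ_1) = 54.
Solving: M_0 = 39, M_1 = -30, M_2 = 57/2.
On [0, 1], S(x) = -6 + 2·x + 39/2·x² - 23/2·x³.
With x = 1/2: S(1/2) = -25/16.

-1.5625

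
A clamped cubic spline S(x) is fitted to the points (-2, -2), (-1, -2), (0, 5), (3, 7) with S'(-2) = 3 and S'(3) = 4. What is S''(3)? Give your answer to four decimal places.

Put σ_i = S'' at the i-th knot. Here h = (1, 1, 3) and Δ = (0, 7, 2/3), so the interior equations h_(i-1)·σ_(i-1) + 2(h_(i-1)+h_i)·σ_i + h_i·σ_(i+1) = 6(Δ_i − Δ_(i-1)) read
  1·σ_0 + 4·σ_1 + 1·σ_2 = 6(Δ_1 - Δ_0) = 42
  1·σ_1 + 8·σ_2 + 3·σ_3 = 6(Δ_2 - Δ_1) = -38
Clamped end conditions give two more equations: 2h_0·σ_0 + h_0·σ_1 = 6(Δ_0 - S'(-2)) = -18 and h_2·σ_2 + 2h_2·σ_3 = 6(S'(3) - Δ_2) = 20.
Solving: σ_0 = -514/29, σ_1 = 506/29, σ_2 = -292/29, σ_3 = 728/87.

8.3678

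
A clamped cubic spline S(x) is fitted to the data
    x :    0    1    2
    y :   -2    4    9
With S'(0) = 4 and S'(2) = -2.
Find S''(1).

3

With M_i denoting the second derivative at x_i, h_i = 1, 1, and Δ_i = (y_(i+1) − y_i)/h_i = 6, 5:
  1·M_0 + 4·M_1 + 1·M_2 = 6(Δ_1 - Δ_0) = -6
Clamped end conditions give two more equations: 2h_0·M_0 + h_0·M_1 = 6(Δ_0 - S'(0)) = 12 and h_1·M_1 + 2h_1·M_2 = 6(S'(2) - Δ_1) = -42.
Solving: M_0 = 9/2, M_1 = 3, M_2 = -45/2.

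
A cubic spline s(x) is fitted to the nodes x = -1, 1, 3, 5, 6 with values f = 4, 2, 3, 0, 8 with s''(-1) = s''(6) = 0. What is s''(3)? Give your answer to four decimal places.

-4.8659

Write σ_i for s''(x_i). With h_i = 2, 2, 2, 1 and divided differences Δ_i = -1, 1/2, -3/2, 8, the continuity of s' gives the tridiagonal system
  2·σ_0 + 8·σ_1 + 2·σ_2 = 6(Δ_1 - Δ_0) = 9
  2·σ_1 + 8·σ_2 + 2·σ_3 = 6(Δ_2 - Δ_1) = -12
  2·σ_2 + 6·σ_3 + 1·σ_4 = 6(Δ_3 - Δ_2) = 57
Natural end conditions: σ_0 = σ_4 = 0.
Hence σ_0 = 0, σ_1 = 96/41, σ_2 = -399/82, σ_3 = 456/41, σ_4 = 0.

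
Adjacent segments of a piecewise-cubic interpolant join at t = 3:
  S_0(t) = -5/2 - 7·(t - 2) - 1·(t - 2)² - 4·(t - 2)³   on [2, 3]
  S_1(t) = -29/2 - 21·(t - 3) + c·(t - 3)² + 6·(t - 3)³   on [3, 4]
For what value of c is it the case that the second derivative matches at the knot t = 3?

S_0''(t) = -2 - 24·(t - 2), so S_0''(3) = -26. On the right, S_1''(3) = 2c, so c = -13.

-13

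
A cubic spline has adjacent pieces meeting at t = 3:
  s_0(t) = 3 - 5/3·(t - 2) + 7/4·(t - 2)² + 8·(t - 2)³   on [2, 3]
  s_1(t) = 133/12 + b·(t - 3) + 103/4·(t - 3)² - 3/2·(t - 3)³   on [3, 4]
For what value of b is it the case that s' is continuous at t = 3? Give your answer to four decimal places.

25.8333

s_0'(t) = -5/3 + 7/2·(t - 2) + 24·(t - 2)², so s_0'(3) = 155/6. On the right, s_1'(3) = b, so b = 155/6.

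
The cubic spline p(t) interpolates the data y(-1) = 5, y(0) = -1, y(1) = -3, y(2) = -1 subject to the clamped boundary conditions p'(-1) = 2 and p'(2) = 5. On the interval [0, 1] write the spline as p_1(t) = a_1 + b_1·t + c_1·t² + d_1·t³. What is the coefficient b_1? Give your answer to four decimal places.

-6.6000

Let M_i = p''(x_i). Step sizes h_i = 1, 1, 1; slopes of the chords Δ_i = (y_(i+1) - y_i)/h_i = -6, -2, 2.
  1·M_0 + 4·M_1 + 1·M_2 = 6(Δ_1 - Δ_0) = 24
  1·M_1 + 4·M_2 + 1·M_3 = 6(Δ_2 - Δ_1) = 24
Clamped end conditions give two more equations: 2h_0·M_0 + h_0·M_1 = 6(Δ_0 - p'(-1)) = -48 and h_2·M_2 + 2h_2·M_3 = 6(p'(2) - Δ_2) = 18.
Hence M_0 = -154/5, M_1 = 68/5, M_2 = 2/5, M_3 = 44/5.
On [0, 1], with p_1(t) = a_1 + b_1·t + c_1·t² + d_1·t³: c_1 = M_1/2 = 34/5, d_1 = (M_2 - M_1)/(6h_1) = -11/5, b_1 = Δ_1 - h_1(2M_1 + M_2)/6 = -33/5.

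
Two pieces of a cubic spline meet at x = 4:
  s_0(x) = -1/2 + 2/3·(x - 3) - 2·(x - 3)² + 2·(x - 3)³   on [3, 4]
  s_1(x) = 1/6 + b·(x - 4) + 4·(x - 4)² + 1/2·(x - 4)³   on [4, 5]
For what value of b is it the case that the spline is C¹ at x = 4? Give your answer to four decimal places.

s_0'(x) = 2/3 - 4·(x - 3) + 6·(x - 3)², so s_0'(4) = 8/3. On the right, s_1'(4) = b, so b = 8/3.

2.6667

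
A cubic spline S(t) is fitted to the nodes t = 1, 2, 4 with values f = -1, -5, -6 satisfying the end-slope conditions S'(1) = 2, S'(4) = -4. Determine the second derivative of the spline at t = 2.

11

Let M_i = S''(x_i). Step sizes h_i = 1, 2; slopes of the chords Δ_i = (y_(i+1) - y_i)/h_i = -4, -1/2.
  1·M_0 + 6·M_1 + 2·M_2 = 6(Δ_1 - Δ_0) = 21
Clamped end conditions give two more equations: 2h_0·M_0 + h_0·M_1 = 6(Δ_0 - S'(1)) = -36 and h_1·M_1 + 2h_1·M_2 = 6(S'(4) - Δ_1) = -21.
Solving: M_0 = -47/2, M_1 = 11, M_2 = -43/4.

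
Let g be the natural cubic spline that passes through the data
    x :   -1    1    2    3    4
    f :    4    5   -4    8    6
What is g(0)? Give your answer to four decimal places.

With σ_i denoting the second derivative at x_i, h_i = 2, 1, 1, 1, and Δ_i = (y_(i+1) − y_i)/h_i = 1/2, -9, 12, -2:
  2·σ_0 + 6·σ_1 + 1·σ_2 = 6(Δ_1 - Δ_0) = -57
  1·σ_1 + 4·σ_2 + 1·σ_3 = 6(Δ_2 - Δ_1) = 126
  1·σ_2 + 4·σ_3 + 1·σ_4 = 6(Δ_3 - Δ_2) = -84
Natural end conditions: σ_0 = σ_4 = 0.
Solving: σ_0 = 0, σ_1 = -1443/86, σ_2 = 1878/43, σ_3 = -2745/86, σ_4 = 0.
On [-1, 1], g(x) = 4 + 262/43·(x + 1) + 0·(x + 1)² - 481/344·(x + 1)³.
With (x + 1) = 1: g(0) = 2991/344.

8.6948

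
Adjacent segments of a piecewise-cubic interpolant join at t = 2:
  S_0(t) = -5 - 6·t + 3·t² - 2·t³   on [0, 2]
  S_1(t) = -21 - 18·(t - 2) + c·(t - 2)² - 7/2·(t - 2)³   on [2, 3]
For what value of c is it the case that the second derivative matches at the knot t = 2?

S_0''(t) = 6 - 12·t, so S_0''(2) = -18. On the right, S_1''(2) = 2c, so c = -9.

-9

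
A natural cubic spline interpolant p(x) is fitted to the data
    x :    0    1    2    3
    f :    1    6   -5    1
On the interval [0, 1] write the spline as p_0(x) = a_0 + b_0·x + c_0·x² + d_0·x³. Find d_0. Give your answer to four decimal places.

Let M_i = p''(x_i). Step sizes h_i = 1, 1, 1; slopes of the chords Δ_i = (y_(i+1) - y_i)/h_i = 5, -11, 6.
  1·M_0 + 4·M_1 + 1·M_2 = 6(Δ_1 - Δ_0) = -96
  1·M_1 + 4·M_2 + 1·M_3 = 6(Δ_2 - Δ_1) = 102
Natural end conditions: M_0 = M_3 = 0.
Hence M_0 = 0, M_1 = -162/5, M_2 = 168/5, M_3 = 0.
On [0, 1], with p_0(x) = a_0 + b_0·x + c_0·x² + d_0·x³: c_0 = M_0/2 = 0, d_0 = (M_1 - M_0)/(6h_0) = -27/5, b_0 = Δ_0 - h_0(2M_0 + M_1)/6 = 52/5.

-5.4000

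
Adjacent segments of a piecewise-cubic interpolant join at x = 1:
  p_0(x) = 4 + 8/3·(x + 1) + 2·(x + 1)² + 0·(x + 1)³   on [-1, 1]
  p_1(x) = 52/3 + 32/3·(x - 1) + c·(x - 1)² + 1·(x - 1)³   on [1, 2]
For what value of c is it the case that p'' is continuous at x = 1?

2

p_0''(x) = 4 + 0·(x + 1), so p_0''(1) = 4. On the right, p_1''(1) = 2c, so c = 2.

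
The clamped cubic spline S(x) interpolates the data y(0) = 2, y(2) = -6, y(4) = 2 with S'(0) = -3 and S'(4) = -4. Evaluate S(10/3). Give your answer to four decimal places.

1.3704

Write M_i for S''(x_i). With h_i = 2, 2 and divided differences Δ_i = -4, 4, the continuity of S' gives the tridiagonal system
  2·M_0 + 8·M_1 + 2·M_2 = 6(Δ_1 - Δ_0) = 48
Clamped end conditions give two more equations: 2h_0·M_0 + h_0·M_1 = 6(Δ_0 - S'(0)) = -6 and h_1·M_1 + 2h_1·M_2 = 6(S'(4) - Δ_1) = -48.
Solving: M_0 = -31/4, M_1 = 25/2, M_2 = -73/4.
On [2, 4], S(x) = -6 + 7/4·(x - 2) + 25/4·(x - 2)² - 41/16·(x - 2)³.
With (x - 2) = 4/3: S(10/3) = 37/27.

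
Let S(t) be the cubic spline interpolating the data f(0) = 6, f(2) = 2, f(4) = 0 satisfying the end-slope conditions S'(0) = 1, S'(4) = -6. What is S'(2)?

-1

Put σ_i = S'' at the i-th knot. Here h = (2, 2) and Δ = (-2, -1), so the interior equations h_(i-1)·σ_(i-1) + 2(h_(i-1)+h_i)·σ_i + h_i·σ_(i+1) = 6(Δ_i − Δ_(i-1)) read
  2·σ_0 + 8·σ_1 + 2·σ_2 = 6(Δ_1 - Δ_0) = 6
Clamped end conditions give two more equations: 2h_0·σ_0 + h_0·σ_1 = 6(Δ_0 - S'(0)) = -18 and h_1·σ_1 + 2h_1·σ_2 = 6(S'(4) - Δ_1) = -30.
Hence σ_0 = -7, σ_1 = 5, σ_2 = -10.
On [2, 4], S'(t) = b_1 + 2c_1·(t - 2) + 3d_1·(t - 2)² with b_1 = Δ_1 - h_1(2σ_1 + σ_2)/6 = -1, c_1 = σ_1/2 = 5/2, d_1 = (σ_2 - σ_1)/(6h_1) = -5/4. So S'(2) = -1.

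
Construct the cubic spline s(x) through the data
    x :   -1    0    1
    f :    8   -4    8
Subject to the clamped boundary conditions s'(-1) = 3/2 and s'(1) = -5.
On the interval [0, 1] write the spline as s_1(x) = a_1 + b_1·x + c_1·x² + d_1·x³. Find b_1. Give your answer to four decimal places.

Put σ_i = s'' at the i-th knot. Here h = (1, 1) and Δ = (-12, 12), so the interior equations h_(i-1)·σ_(i-1) + 2(h_(i-1)+h_i)·σ_i + h_i·σ_(i+1) = 6(Δ_i − Δ_(i-1)) read
  1·σ_0 + 4·σ_1 + 1·σ_2 = 6(Δ_1 - Δ_0) = 144
Clamped end conditions give two more equations: 2h_0·σ_0 + h_0·σ_1 = 6(Δ_0 - s'(-1)) = -81 and h_1·σ_1 + 2h_1·σ_2 = 6(s'(1) - Δ_1) = -102.
Forward elimination and back-substitution give σ_0 = -319/4, σ_1 = 157/2, σ_2 = -361/4.
On [0, 1], with s_1(x) = a_1 + b_1·x + c_1·x² + d_1·x³: c_1 = σ_1/2 = 157/4, d_1 = (σ_2 - σ_1)/(6h_1) = -225/8, b_1 = Δ_1 - h_1(2σ_1 + σ_2)/6 = 7/8.

0.8750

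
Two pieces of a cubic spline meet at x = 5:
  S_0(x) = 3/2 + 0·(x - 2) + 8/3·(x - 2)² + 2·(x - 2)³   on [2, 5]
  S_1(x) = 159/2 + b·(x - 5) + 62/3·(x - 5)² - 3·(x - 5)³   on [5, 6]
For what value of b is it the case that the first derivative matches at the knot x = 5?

70

S_0'(x) = 0 + 16/3·(x - 2) + 6·(x - 2)², so S_0'(5) = 70. On the right, S_1'(5) = b, so b = 70.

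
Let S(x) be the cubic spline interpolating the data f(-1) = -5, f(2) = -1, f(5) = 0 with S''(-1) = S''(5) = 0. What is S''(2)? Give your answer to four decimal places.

Let σ_i = S''(x_i). Step sizes h_i = 3, 3; slopes of the chords Δ_i = (y_(i+1) - y_i)/h_i = 4/3, 1/3.
  3·σ_0 + 12·σ_1 + 3·σ_2 = 6(Δ_1 - Δ_0) = -6
Natural end conditions: σ_0 = σ_2 = 0.
Solving: σ_0 = 0, σ_1 = -1/2, σ_2 = 0.

-0.5000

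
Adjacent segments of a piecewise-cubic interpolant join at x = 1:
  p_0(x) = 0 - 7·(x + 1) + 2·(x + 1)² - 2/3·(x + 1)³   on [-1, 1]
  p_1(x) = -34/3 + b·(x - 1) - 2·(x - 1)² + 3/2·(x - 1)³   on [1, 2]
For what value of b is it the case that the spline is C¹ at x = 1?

-7

p_0'(x) = -7 + 4·(x + 1) - 2·(x + 1)², so p_0'(1) = -7. On the right, p_1'(1) = b, so b = -7.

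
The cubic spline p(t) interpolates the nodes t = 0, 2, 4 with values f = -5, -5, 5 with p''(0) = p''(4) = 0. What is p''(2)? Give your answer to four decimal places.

3.7500

Let σ_i = p''(x_i). Step sizes h_i = 2, 2; slopes of the chords Δ_i = (y_(i+1) - y_i)/h_i = 0, 5.
  2·σ_0 + 8·σ_1 + 2·σ_2 = 6(Δ_1 - Δ_0) = 30
Natural end conditions: σ_0 = σ_2 = 0.
Solving: σ_0 = 0, σ_1 = 15/4, σ_2 = 0.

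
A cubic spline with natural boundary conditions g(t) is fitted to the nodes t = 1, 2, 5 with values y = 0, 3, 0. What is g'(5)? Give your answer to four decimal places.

-2.5000

Let m_i = g''(x_i). Step sizes h_i = 1, 3; slopes of the chords Δ_i = (y_(i+1) - y_i)/h_i = 3, -1.
  1·m_0 + 8·m_1 + 3·m_2 = 6(Δ_1 - Δ_0) = -24
Natural end conditions: m_0 = m_2 = 0.
Forward elimination and back-substitution give m_0 = 0, m_1 = -3, m_2 = 0.
On [2, 5], g'(t) = b_1 + 2c_1·(t - 2) + 3d_1·(t - 2)² with b_1 = Δ_1 - h_1(2m_1 + m_2)/6 = 2, c_1 = m_1/2 = -3/2, d_1 = (m_2 - m_1)/(6h_1) = 1/6. So g'(5) = -5/2.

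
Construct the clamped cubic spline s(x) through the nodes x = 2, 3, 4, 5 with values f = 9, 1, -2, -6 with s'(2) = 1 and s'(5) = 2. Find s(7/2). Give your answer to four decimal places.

-0.9583

Write σ_i for s''(x_i). With h_i = 1, 1, 1 and divided differences Δ_i = -8, -3, -4, the continuity of s' gives the tridiagonal system
  1·σ_0 + 4·σ_1 + 1·σ_2 = 6(Δ_1 - Δ_0) = 30
  1·σ_1 + 4·σ_2 + 1·σ_3 = 6(Δ_2 - Δ_1) = -6
Clamped end conditions give two more equations: 2h_0·σ_0 + h_0·σ_1 = 6(Δ_0 - s'(2)) = -54 and h_2·σ_2 + 2h_2·σ_3 = 6(s'(5) - Δ_2) = 36.
Solving: σ_0 = -554/15, σ_1 = 298/15, σ_2 = -188/15, σ_3 = 364/15.
On [3, 4], s(x) = 1 - 113/15·(x - 3) + 149/15·(x - 3)² - 27/5·(x - 3)³.
With (x - 3) = 1/2: s(7/2) = -23/24.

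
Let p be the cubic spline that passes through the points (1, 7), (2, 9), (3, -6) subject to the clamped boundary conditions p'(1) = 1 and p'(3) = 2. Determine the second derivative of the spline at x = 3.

77

Let σ_i = p''(x_i). Step sizes h_i = 1, 1; slopes of the chords Δ_i = (y_(i+1) - y_i)/h_i = 2, -15.
  1·σ_0 + 4·σ_1 + 1·σ_2 = 6(Δ_1 - Δ_0) = -102
Clamped end conditions give two more equations: 2h_0·σ_0 + h_0·σ_1 = 6(Δ_0 - p'(1)) = 6 and h_1·σ_1 + 2h_1·σ_2 = 6(p'(3) - Δ_1) = 102.
Solving the tridiagonal system: σ_0 = 29, σ_1 = -52, σ_2 = 77.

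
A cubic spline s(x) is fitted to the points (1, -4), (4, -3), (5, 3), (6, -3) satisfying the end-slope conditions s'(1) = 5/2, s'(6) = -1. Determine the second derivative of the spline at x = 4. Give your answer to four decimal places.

With m_i denoting the second derivative at x_i, h_i = 3, 1, 1, and Δ_i = (y_(i+1) − y_i)/h_i = 1/3, 6, -6:
  3·m_0 + 8·m_1 + 1·m_2 = 6(Δ_1 - Δ_0) = 34
  1·m_1 + 4·m_2 + 1·m_3 = 6(Δ_2 - Δ_1) = -72
Clamped end conditions give two more equations: 2h_0·m_0 + h_0·m_1 = 6(Δ_0 - s'(1)) = -13 and h_2·m_2 + 2h_2·m_3 = 6(s'(6) - Δ_2) = 30.
Solving the tridiagonal system: m_0 = -646/87, m_1 = 305/29, m_2 = -808/29, m_3 = 839/29.

10.5172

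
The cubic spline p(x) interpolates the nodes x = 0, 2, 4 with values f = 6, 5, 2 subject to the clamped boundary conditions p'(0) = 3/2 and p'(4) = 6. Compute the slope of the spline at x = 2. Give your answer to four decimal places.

With M_i denoting the second derivative at x_i, h_i = 2, 2, and Δ_i = (y_(i+1) − y_i)/h_i = -1/2, -3/2:
  2·M_0 + 8·M_1 + 2·M_2 = 6(Δ_1 - Δ_0) = -6
Clamped end conditions give two more equations: 2h_0·M_0 + h_0·M_1 = 6(Δ_0 - p'(0)) = -12 and h_1·M_1 + 2h_1·M_2 = 6(p'(4) - Δ_1) = 45.
Forward elimination and back-substitution give M_0 = -9/8, M_1 = -15/4, M_2 = 105/8.
On [2, 4], p'(x) = b_1 + 2c_1·(x - 2) + 3d_1·(x - 2)² with b_1 = Δ_1 - h_1(2M_1 + M_2)/6 = -27/8, c_1 = M_1/2 = -15/8, d_1 = (M_2 - M_1)/(6h_1) = 45/32. So p'(2) = -27/8.

-3.3750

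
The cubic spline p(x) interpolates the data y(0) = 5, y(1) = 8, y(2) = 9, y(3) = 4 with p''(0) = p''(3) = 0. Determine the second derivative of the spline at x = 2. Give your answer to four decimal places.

Let m_i = p''(x_i). Step sizes h_i = 1, 1, 1; slopes of the chords Δ_i = (y_(i+1) - y_i)/h_i = 3, 1, -5.
  1·m_0 + 4·m_1 + 1·m_2 = 6(Δ_1 - Δ_0) = -12
  1·m_1 + 4·m_2 + 1·m_3 = 6(Δ_2 - Δ_1) = -36
Natural end conditions: m_0 = m_3 = 0.
Hence m_0 = 0, m_1 = -4/5, m_2 = -44/5, m_3 = 0.

-8.8000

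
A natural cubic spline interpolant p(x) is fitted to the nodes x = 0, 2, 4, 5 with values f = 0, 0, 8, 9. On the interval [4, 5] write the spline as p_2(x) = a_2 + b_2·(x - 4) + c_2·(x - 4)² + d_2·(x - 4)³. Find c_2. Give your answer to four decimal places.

Write m_i for p''(x_i). With h_i = 2, 2, 1 and divided differences Δ_i = 0, 4, 1, the continuity of p' gives the tridiagonal system
  2·m_0 + 8·m_1 + 2·m_2 = 6(Δ_1 - Δ_0) = 24
  2·m_1 + 6·m_2 + 1·m_3 = 6(Δ_2 - Δ_1) = -18
Natural end conditions: m_0 = m_3 = 0.
Solving: m_0 = 0, m_1 = 45/11, m_2 = -48/11, m_3 = 0.
On [4, 5], with p_2(x) = a_2 + b_2·(x - 4) + c_2·(x - 4)² + d_2·(x - 4)³: c_2 = m_2/2 = -24/11, d_2 = (m_3 - m_2)/(6h_2) = 8/11, b_2 = Δ_2 - h_2(2m_2 + m_3)/6 = 27/11.

-2.1818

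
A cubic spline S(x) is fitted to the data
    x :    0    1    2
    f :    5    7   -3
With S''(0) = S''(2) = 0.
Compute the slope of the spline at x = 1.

-4

With σ_i denoting the second derivative at x_i, h_i = 1, 1, and Δ_i = (y_(i+1) − y_i)/h_i = 2, -10:
  1·σ_0 + 4·σ_1 + 1·σ_2 = 6(Δ_1 - Δ_0) = -72
Natural end conditions: σ_0 = σ_2 = 0.
Hence σ_0 = 0, σ_1 = -18, σ_2 = 0.
On [1, 2], S'(x) = b_1 + 2c_1·(x - 1) + 3d_1·(x - 1)² with b_1 = Δ_1 - h_1(2σ_1 + σ_2)/6 = -4, c_1 = σ_1/2 = -9, d_1 = (σ_2 - σ_1)/(6h_1) = 3. So S'(1) = -4.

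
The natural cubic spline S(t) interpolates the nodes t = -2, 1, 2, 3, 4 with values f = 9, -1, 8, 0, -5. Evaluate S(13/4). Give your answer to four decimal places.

Write M_i for S''(x_i). With h_i = 3, 1, 1, 1 and divided differences Δ_i = -10/3, 9, -8, -5, the continuity of S' gives the tridiagonal system
  3·M_0 + 8·M_1 + 1·M_2 = 6(Δ_1 - Δ_0) = 74
  1·M_1 + 4·M_2 + 1·M_3 = 6(Δ_2 - Δ_1) = -102
  1·M_2 + 4·M_3 + 1·M_4 = 6(Δ_3 - Δ_2) = 18
Natural end conditions: M_0 = M_4 = 0.
Forward elimination and back-substitution give M_0 = 0, M_1 = 384/29, M_2 = -926/29, M_3 = 362/29, M_4 = 0.
On [3, 4], S(t) = 0 - 797/87·(t - 3) + 181/29·(t - 3)² - 181/87·(t - 3)³.
With (t - 3) = 1/4: S(13/4) = -3587/1856.

-1.9327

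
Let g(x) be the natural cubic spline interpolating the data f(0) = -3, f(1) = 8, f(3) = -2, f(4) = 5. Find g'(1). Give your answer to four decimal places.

3.5000

Put σ_i = g'' at the i-th knot. Here h = (1, 2, 1) and Δ = (11, -5, 7), so the interior equations h_(i-1)·σ_(i-1) + 2(h_(i-1)+h_i)·σ_i + h_i·σ_(i+1) = 6(Δ_i − Δ_(i-1)) read
  1·σ_0 + 6·σ_1 + 2·σ_2 = 6(Δ_1 - Δ_0) = -96
  2·σ_1 + 6·σ_2 + 1·σ_3 = 6(Δ_2 - Δ_1) = 72
Natural end conditions: σ_0 = σ_3 = 0.
Hence σ_0 = 0, σ_1 = -45/2, σ_2 = 39/2, σ_3 = 0.
On [1, 3], g'(x) = b_1 + 2c_1·(x - 1) + 3d_1·(x - 1)² with b_1 = Δ_1 - h_1(2σ_1 + σ_2)/6 = 7/2, c_1 = σ_1/2 = -45/4, d_1 = (σ_2 - σ_1)/(6h_1) = 7/2. So g'(1) = 7/2.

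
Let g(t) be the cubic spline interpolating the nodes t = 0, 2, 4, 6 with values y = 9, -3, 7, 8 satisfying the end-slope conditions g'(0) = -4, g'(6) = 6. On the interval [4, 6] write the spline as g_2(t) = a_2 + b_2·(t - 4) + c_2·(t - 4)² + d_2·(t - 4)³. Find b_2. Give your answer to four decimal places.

2.7333

Put σ_i = g'' at the i-th knot. Here h = (2, 2, 2) and Δ = (-6, 5, 1/2), so the interior equations h_(i-1)·σ_(i-1) + 2(h_(i-1)+h_i)·σ_i + h_i·σ_(i+1) = 6(Δ_i − Δ_(i-1)) read
  2·σ_0 + 8·σ_1 + 2·σ_2 = 6(Δ_1 - Δ_0) = 66
  2·σ_1 + 8·σ_2 + 2·σ_3 = 6(Δ_2 - Δ_1) = -27
Clamped end conditions give two more equations: 2h_0·σ_0 + h_0·σ_1 = 6(Δ_0 - g'(0)) = -12 and h_2·σ_2 + 2h_2·σ_3 = 6(g'(6) - Δ_2) = 33.
Solving the tridiagonal system: σ_0 = -287/30, σ_1 = 197/15, σ_2 = -299/30, σ_3 = 397/30.
On [4, 6], with g_2(t) = a_2 + b_2·(t - 4) + c_2·(t - 4)² + d_2·(t - 4)³: c_2 = σ_2/2 = -299/60, d_2 = (σ_3 - σ_2)/(6h_2) = 29/15, b_2 = Δ_2 - h_2(2σ_2 + σ_3)/6 = 41/15.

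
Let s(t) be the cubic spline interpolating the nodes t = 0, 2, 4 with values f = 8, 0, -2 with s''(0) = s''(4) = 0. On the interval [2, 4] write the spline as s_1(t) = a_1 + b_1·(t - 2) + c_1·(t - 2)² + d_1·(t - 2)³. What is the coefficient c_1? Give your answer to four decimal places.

1.1250

Write m_i for s''(x_i). With h_i = 2, 2 and divided differences Δ_i = -4, -1, the continuity of s' gives the tridiagonal system
  2·m_0 + 8·m_1 + 2·m_2 = 6(Δ_1 - Δ_0) = 18
Natural end conditions: m_0 = m_2 = 0.
Hence m_0 = 0, m_1 = 9/4, m_2 = 0.
On [2, 4], with s_1(t) = a_1 + b_1·(t - 2) + c_1·(t - 2)² + d_1·(t - 2)³: c_1 = m_1/2 = 9/8, d_1 = (m_2 - m_1)/(6h_1) = -3/16, b_1 = Δ_1 - h_1(2m_1 + m_2)/6 = -5/2.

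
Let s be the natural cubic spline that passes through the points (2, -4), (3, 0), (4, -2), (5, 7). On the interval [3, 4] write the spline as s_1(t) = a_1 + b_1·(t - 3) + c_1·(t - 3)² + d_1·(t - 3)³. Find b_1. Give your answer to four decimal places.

-0.6667

Put m_i = s'' at the i-th knot. Here h = (1, 1, 1) and Δ = (4, -2, 9), so the interior equations h_(i-1)·m_(i-1) + 2(h_(i-1)+h_i)·m_i + h_i·m_(i+1) = 6(Δ_i − Δ_(i-1)) read
  1·m_0 + 4·m_1 + 1·m_2 = 6(Δ_1 - Δ_0) = -36
  1·m_1 + 4·m_2 + 1·m_3 = 6(Δ_2 - Δ_1) = 66
Natural end conditions: m_0 = m_3 = 0.
Solving the tridiagonal system: m_0 = 0, m_1 = -14, m_2 = 20, m_3 = 0.
On [3, 4], with s_1(t) = a_1 + b_1·(t - 3) + c_1·(t - 3)² + d_1·(t - 3)³: c_1 = m_1/2 = -7, d_1 = (m_2 - m_1)/(6h_1) = 17/3, b_1 = Δ_1 - h_1(2m_1 + m_2)/6 = -2/3.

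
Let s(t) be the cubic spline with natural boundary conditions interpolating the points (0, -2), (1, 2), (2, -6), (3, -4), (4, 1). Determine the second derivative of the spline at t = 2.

21

With σ_i denoting the second derivative at x_i, h_i = 1, 1, 1, 1, and Δ_i = (y_(i+1) − y_i)/h_i = 4, -8, 2, 5:
  1·σ_0 + 4·σ_1 + 1·σ_2 = 6(Δ_1 - Δ_0) = -72
  1·σ_1 + 4·σ_2 + 1·σ_3 = 6(Δ_2 - Δ_1) = 60
  1·σ_2 + 4·σ_3 + 1·σ_4 = 6(Δ_3 - Δ_2) = 18
Natural end conditions: σ_0 = σ_4 = 0.
Solving: σ_0 = 0, σ_1 = -93/4, σ_2 = 21, σ_3 = -3/4, σ_4 = 0.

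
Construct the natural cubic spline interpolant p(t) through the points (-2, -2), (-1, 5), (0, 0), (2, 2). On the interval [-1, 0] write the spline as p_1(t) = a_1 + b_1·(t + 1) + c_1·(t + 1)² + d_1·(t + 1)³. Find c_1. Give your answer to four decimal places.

-10.1739

Put σ_i = p'' at the i-th knot. Here h = (1, 1, 2) and Δ = (7, -5, 1), so the interior equations h_(i-1)·σ_(i-1) + 2(h_(i-1)+h_i)·σ_i + h_i·σ_(i+1) = 6(Δ_i − Δ_(i-1)) read
  1·σ_0 + 4·σ_1 + 1·σ_2 = 6(Δ_1 - Δ_0) = -72
  1·σ_1 + 6·σ_2 + 2·σ_3 = 6(Δ_2 - Δ_1) = 36
Natural end conditions: σ_0 = σ_3 = 0.
Solving: σ_0 = 0, σ_1 = -468/23, σ_2 = 216/23, σ_3 = 0.
On [-1, 0], with p_1(t) = a_1 + b_1·(t + 1) + c_1·(t + 1)² + d_1·(t + 1)³: c_1 = σ_1/2 = -234/23, d_1 = (σ_2 - σ_1)/(6h_1) = 114/23, b_1 = Δ_1 - h_1(2σ_1 + σ_2)/6 = 5/23.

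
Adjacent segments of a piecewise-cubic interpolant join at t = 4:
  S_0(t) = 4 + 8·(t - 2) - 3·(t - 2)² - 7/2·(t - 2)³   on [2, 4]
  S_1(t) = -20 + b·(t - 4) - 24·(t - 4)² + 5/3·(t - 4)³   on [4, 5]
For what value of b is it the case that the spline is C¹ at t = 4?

-46

S_0'(t) = 8 - 6·(t - 2) - 21/2·(t - 2)², so S_0'(4) = -46. On the right, S_1'(4) = b, so b = -46.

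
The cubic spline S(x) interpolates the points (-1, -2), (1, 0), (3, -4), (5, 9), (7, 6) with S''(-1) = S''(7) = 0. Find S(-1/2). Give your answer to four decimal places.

-0.7718

Let M_i = S''(x_i). Step sizes h_i = 2, 2, 2, 2; slopes of the chords Δ_i = (y_(i+1) - y_i)/h_i = 1, -2, 13/2, -3/2.
  2·M_0 + 8·M_1 + 2·M_2 = 6(Δ_1 - Δ_0) = -18
  2·M_1 + 8·M_2 + 2·M_3 = 6(Δ_2 - Δ_1) = 51
  2·M_2 + 8·M_3 + 2·M_4 = 6(Δ_3 - Δ_2) = -48
Natural end conditions: M_0 = M_4 = 0.
Hence M_0 = 0, M_1 = -261/56, M_2 = 135/14, M_3 = -471/56, M_4 = 0.
On [-1, 1], S(x) = -2 + 143/56·(x + 1) + 0·(x + 1)² - 87/224·(x + 1)³.
With (x + 1) = 1/2: S(-1/2) = -1383/1792.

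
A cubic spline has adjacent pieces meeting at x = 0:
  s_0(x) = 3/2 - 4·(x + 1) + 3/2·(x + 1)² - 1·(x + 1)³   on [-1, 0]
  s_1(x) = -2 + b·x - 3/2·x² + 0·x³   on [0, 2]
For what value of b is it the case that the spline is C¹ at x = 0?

s_0'(x) = -4 + 3·(x + 1) - 3·(x + 1)², so s_0'(0) = -4. On the right, s_1'(0) = b, so b = -4.

-4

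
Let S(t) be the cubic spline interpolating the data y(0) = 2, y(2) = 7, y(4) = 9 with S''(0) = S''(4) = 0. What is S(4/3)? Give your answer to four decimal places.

5.6111

Let m_i = S''(x_i). Step sizes h_i = 2, 2; slopes of the chords Δ_i = (y_(i+1) - y_i)/h_i = 5/2, 1.
  2·m_0 + 8·m_1 + 2·m_2 = 6(Δ_1 - Δ_0) = -9
Natural end conditions: m_0 = m_2 = 0.
Solving: m_0 = 0, m_1 = -9/8, m_2 = 0.
On [0, 2], S(t) = 2 + 23/8·t + 0·t² - 3/32·t³.
With t = 4/3: S(4/3) = 101/18.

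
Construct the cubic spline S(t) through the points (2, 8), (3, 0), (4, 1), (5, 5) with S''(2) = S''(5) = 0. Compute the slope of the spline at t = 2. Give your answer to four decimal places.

With M_i denoting the second derivative at x_i, h_i = 1, 1, 1, and Δ_i = (y_(i+1) − y_i)/h_i = -8, 1, 4:
  1·M_0 + 4·M_1 + 1·M_2 = 6(Δ_1 - Δ_0) = 54
  1·M_1 + 4·M_2 + 1·M_3 = 6(Δ_2 - Δ_1) = 18
Natural end conditions: M_0 = M_3 = 0.
Forward elimination and back-substitution give M_0 = 0, M_1 = 66/5, M_2 = 6/5, M_3 = 0.
On [2, 3], S'(t) = b_0 + 2c_0·(t - 2) + 3d_0·(t - 2)² with b_0 = Δ_0 - h_0(2M_0 + M_1)/6 = -51/5, c_0 = M_0/2 = 0, d_0 = (M_1 - M_0)/(6h_0) = 11/5. So S'(2) = -51/5.

-10.2000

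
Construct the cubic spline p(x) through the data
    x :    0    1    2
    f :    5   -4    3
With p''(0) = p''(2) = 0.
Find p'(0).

Write σ_i for p''(x_i). With h_i = 1, 1 and divided differences Δ_i = -9, 7, the continuity of p' gives the tridiagonal system
  1·σ_0 + 4·σ_1 + 1·σ_2 = 6(Δ_1 - Δ_0) = 96
Natural end conditions: σ_0 = σ_2 = 0.
Solving: σ_0 = 0, σ_1 = 24, σ_2 = 0.
On [0, 1], p'(x) = b_0 + 2c_0·x + 3d_0·x² with b_0 = Δ_0 - h_0(2σ_0 + σ_1)/6 = -13, c_0 = σ_0/2 = 0, d_0 = (σ_1 - σ_0)/(6h_0) = 4. So p'(0) = -13.

-13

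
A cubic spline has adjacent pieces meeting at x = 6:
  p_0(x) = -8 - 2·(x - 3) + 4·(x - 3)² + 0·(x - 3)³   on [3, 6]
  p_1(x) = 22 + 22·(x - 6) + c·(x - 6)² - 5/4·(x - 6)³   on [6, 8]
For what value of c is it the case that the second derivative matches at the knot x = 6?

4

p_0''(x) = 8 + 0·(x - 3), so p_0''(6) = 8. On the right, p_1''(6) = 2c, so c = 4.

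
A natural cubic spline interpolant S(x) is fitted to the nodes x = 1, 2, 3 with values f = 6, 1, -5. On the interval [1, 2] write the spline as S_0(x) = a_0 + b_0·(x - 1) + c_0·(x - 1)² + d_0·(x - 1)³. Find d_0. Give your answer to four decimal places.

-0.2500

Write m_i for S''(x_i). With h_i = 1, 1 and divided differences Δ_i = -5, -6, the continuity of S' gives the tridiagonal system
  1·m_0 + 4·m_1 + 1·m_2 = 6(Δ_1 - Δ_0) = -6
Natural end conditions: m_0 = m_2 = 0.
Solving: m_0 = 0, m_1 = -3/2, m_2 = 0.
On [1, 2], with S_0(x) = a_0 + b_0·(x - 1) + c_0·(x - 1)² + d_0·(x - 1)³: c_0 = m_0/2 = 0, d_0 = (m_1 - m_0)/(6h_0) = -1/4, b_0 = Δ_0 - h_0(2m_0 + m_1)/6 = -19/4.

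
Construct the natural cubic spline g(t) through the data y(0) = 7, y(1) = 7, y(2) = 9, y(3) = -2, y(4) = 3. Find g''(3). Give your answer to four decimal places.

Write M_i for g''(x_i). With h_i = 1, 1, 1, 1 and divided differences Δ_i = 0, 2, -11, 5, the continuity of g' gives the tridiagonal system
  1·M_0 + 4·M_1 + 1·M_2 = 6(Δ_1 - Δ_0) = 12
  1·M_1 + 4·M_2 + 1·M_3 = 6(Δ_2 - Δ_1) = -78
  1·M_2 + 4·M_3 + 1·M_4 = 6(Δ_3 - Δ_2) = 96
Natural end conditions: M_0 = M_4 = 0.
Solving the tridiagonal system: M_0 = 0, M_1 = 21/2, M_2 = -30, M_3 = 63/2, M_4 = 0.

31.5000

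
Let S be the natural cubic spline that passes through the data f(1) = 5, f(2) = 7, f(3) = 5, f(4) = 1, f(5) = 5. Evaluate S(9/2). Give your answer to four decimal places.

2.1696

Let σ_i = S''(x_i). Step sizes h_i = 1, 1, 1, 1; slopes of the chords Δ_i = (y_(i+1) - y_i)/h_i = 2, -2, -4, 4.
  1·σ_0 + 4·σ_1 + 1·σ_2 = 6(Δ_1 - Δ_0) = -24
  1·σ_1 + 4·σ_2 + 1·σ_3 = 6(Δ_2 - Δ_1) = -12
  1·σ_2 + 4·σ_3 + 1·σ_4 = 6(Δ_3 - Δ_2) = 48
Natural end conditions: σ_0 = σ_4 = 0.
Forward elimination and back-substitution give σ_0 = 0, σ_1 = -33/7, σ_2 = -36/7, σ_3 = 93/7, σ_4 = 0.
On [4, 5], S(x) = 1 - 3/7·(x - 4) + 93/14·(x - 4)² - 31/14·(x - 4)³.
With (x - 4) = 1/2: S(9/2) = 243/112.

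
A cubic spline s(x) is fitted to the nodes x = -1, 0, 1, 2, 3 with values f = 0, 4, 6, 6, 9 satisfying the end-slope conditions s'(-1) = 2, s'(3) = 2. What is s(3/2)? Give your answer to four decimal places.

Put m_i = s'' at the i-th knot. Here h = (1, 1, 1, 1) and Δ = (4, 2, 0, 3), so the interior equations h_(i-1)·m_(i-1) + 2(h_(i-1)+h_i)·m_i + h_i·m_(i+1) = 6(Δ_i − Δ_(i-1)) read
  1·m_0 + 4·m_1 + 1·m_2 = 6(Δ_1 - Δ_0) = -12
  1·m_1 + 4·m_2 + 1·m_3 = 6(Δ_2 - Δ_1) = -12
  1·m_2 + 4·m_3 + 1·m_4 = 6(Δ_3 - Δ_2) = 18
Clamped end conditions give two more equations: 2h_0·m_0 + h_0·m_1 = 6(Δ_0 - s'(-1)) = 12 and h_3·m_3 + 2h_3·m_4 = 6(s'(3) - Δ_3) = -6.
Solving the tridiagonal system: m_0 = 225/28, m_1 = -57/14, m_2 = -15/4, m_3 = 99/14, m_4 = -183/28.
On [1, 2], s(x) = 6 + 1/14·(x - 1) - 15/8·(x - 1)² + 101/56·(x - 1)³.
With (x - 1) = 1/2: s(3/2) = 2595/448.

5.7924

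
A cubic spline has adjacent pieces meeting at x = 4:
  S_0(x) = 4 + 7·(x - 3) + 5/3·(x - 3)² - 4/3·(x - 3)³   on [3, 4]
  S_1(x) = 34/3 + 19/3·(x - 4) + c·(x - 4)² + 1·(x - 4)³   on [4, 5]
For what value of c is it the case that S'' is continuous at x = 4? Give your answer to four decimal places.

-2.3333

S_0''(x) = 10/3 - 8·(x - 3), so S_0''(4) = -14/3. On the right, S_1''(4) = 2c, so c = -7/3.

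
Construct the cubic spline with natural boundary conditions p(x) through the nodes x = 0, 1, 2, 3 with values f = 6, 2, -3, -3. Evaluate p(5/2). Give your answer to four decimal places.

Put m_i = p'' at the i-th knot. Here h = (1, 1, 1) and Δ = (-4, -5, 0), so the interior equations h_(i-1)·m_(i-1) + 2(h_(i-1)+h_i)·m_i + h_i·m_(i+1) = 6(Δ_i − Δ_(i-1)) read
  1·m_0 + 4·m_1 + 1·m_2 = 6(Δ_1 - Δ_0) = -6
  1·m_1 + 4·m_2 + 1·m_3 = 6(Δ_2 - Δ_1) = 30
Natural end conditions: m_0 = m_3 = 0.
Forward elimination and back-substitution give m_0 = 0, m_1 = -18/5, m_2 = 42/5, m_3 = 0.
On [2, 3], p(x) = -3 - 14/5·(x - 2) + 21/5·(x - 2)² - 7/5·(x - 2)³.
With (x - 2) = 1/2: p(5/2) = -141/40.

-3.5250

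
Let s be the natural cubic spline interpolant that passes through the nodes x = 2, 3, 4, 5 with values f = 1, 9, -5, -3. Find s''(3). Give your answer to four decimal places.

-41.6000

Put M_i = s'' at the i-th knot. Here h = (1, 1, 1) and Δ = (8, -14, 2), so the interior equations h_(i-1)·M_(i-1) + 2(h_(i-1)+h_i)·M_i + h_i·M_(i+1) = 6(Δ_i − Δ_(i-1)) read
  1·M_0 + 4·M_1 + 1·M_2 = 6(Δ_1 - Δ_0) = -132
  1·M_1 + 4·M_2 + 1·M_3 = 6(Δ_2 - Δ_1) = 96
Natural end conditions: M_0 = M_3 = 0.
Solving: M_0 = 0, M_1 = -208/5, M_2 = 172/5, M_3 = 0.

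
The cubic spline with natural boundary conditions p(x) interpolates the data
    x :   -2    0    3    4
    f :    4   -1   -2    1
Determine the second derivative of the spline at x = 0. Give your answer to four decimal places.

0.6197

With M_i denoting the second derivative at x_i, h_i = 2, 3, 1, and Δ_i = (y_(i+1) − y_i)/h_i = -5/2, -1/3, 3:
  2·M_0 + 10·M_1 + 3·M_2 = 6(Δ_1 - Δ_0) = 13
  3·M_1 + 8·M_2 + 1·M_3 = 6(Δ_2 - Δ_1) = 20
Natural end conditions: M_0 = M_3 = 0.
Solving: M_0 = 0, M_1 = 44/71, M_2 = 161/71, M_3 = 0.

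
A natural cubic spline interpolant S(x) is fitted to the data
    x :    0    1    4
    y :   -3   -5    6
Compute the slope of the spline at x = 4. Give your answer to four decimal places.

With σ_i denoting the second derivative at x_i, h_i = 1, 3, and Δ_i = (y_(i+1) − y_i)/h_i = -2, 11/3:
  1·σ_0 + 8·σ_1 + 3·σ_2 = 6(Δ_1 - Δ_0) = 34
Natural end conditions: σ_0 = σ_2 = 0.
Hence σ_0 = 0, σ_1 = 17/4, σ_2 = 0.
On [1, 4], S'(x) = b_1 + 2c_1·(x - 1) + 3d_1·(x - 1)² with b_1 = Δ_1 - h_1(2σ_1 + σ_2)/6 = -7/12, c_1 = σ_1/2 = 17/8, d_1 = (σ_2 - σ_1)/(6h_1) = -17/72. So S'(4) = 139/24.

5.7917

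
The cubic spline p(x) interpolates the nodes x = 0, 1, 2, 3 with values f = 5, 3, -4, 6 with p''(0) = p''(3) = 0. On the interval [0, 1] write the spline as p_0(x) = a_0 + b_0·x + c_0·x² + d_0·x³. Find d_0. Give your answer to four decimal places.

Let M_i = p''(x_i). Step sizes h_i = 1, 1, 1; slopes of the chords Δ_i = (y_(i+1) - y_i)/h_i = -2, -7, 10.
  1·M_0 + 4·M_1 + 1·M_2 = 6(Δ_1 - Δ_0) = -30
  1·M_1 + 4·M_2 + 1·M_3 = 6(Δ_2 - Δ_1) = 102
Natural end conditions: M_0 = M_3 = 0.
Solving: M_0 = 0, M_1 = -74/5, M_2 = 146/5, M_3 = 0.
On [0, 1], with p_0(x) = a_0 + b_0·x + c_0·x² + d_0·x³: c_0 = M_0/2 = 0, d_0 = (M_1 - M_0)/(6h_0) = -37/15, b_0 = Δ_0 - h_0(2M_0 + M_1)/6 = 7/15.

-2.4667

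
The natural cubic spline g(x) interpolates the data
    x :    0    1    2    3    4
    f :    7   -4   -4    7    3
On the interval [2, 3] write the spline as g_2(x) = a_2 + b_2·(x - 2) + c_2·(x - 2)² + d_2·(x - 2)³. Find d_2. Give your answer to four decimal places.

Write M_i for g''(x_i). With h_i = 1, 1, 1, 1 and divided differences Δ_i = -11, 0, 11, -4, the continuity of g' gives the tridiagonal system
  1·M_0 + 4·M_1 + 1·M_2 = 6(Δ_1 - Δ_0) = 66
  1·M_1 + 4·M_2 + 1·M_3 = 6(Δ_2 - Δ_1) = 66
  1·M_2 + 4·M_3 + 1·M_4 = 6(Δ_3 - Δ_2) = -90
Natural end conditions: M_0 = M_4 = 0.
Forward elimination and back-substitution give M_0 = 0, M_1 = 159/14, M_2 = 144/7, M_3 = -387/14, M_4 = 0.
On [2, 3], with g_2(x) = a_2 + b_2·(x - 2) + c_2·(x - 2)² + d_2·(x - 2)³: c_2 = M_2/2 = 72/7, d_2 = (M_3 - M_2)/(6h_2) = -225/28, b_2 = Δ_2 - h_2(2M_2 + M_3)/6 = 35/4.

-8.0357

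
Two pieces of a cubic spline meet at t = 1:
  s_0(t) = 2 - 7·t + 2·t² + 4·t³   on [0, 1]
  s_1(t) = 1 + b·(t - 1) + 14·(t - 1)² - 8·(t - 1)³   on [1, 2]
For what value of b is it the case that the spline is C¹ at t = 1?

9

s_0'(t) = -7 + 4·t + 12·t², so s_0'(1) = 9. On the right, s_1'(1) = b, so b = 9.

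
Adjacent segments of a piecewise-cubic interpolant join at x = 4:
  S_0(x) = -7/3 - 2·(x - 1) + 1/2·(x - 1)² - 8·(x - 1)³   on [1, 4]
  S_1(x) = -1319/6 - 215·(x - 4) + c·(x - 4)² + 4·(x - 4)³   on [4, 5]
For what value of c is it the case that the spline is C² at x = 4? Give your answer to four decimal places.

S_0''(x) = 1 - 48·(x - 1), so S_0''(4) = -143. On the right, S_1''(4) = 2c, so c = -143/2.

-71.5000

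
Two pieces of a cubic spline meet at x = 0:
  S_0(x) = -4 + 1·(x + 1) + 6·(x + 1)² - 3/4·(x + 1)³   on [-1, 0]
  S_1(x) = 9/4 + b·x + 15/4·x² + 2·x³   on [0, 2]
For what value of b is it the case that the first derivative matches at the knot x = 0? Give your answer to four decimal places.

S_0'(x) = 1 + 12·(x + 1) - 9/4·(x + 1)², so S_0'(0) = 43/4. On the right, S_1'(0) = b, so b = 43/4.

10.7500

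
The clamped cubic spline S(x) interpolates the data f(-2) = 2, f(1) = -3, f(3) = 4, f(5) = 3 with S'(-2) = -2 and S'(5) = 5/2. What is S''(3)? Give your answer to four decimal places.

Let m_i = S''(x_i). Step sizes h_i = 3, 2, 2; slopes of the chords Δ_i = (y_(i+1) - y_i)/h_i = -5/3, 7/2, -1/2.
  3·m_0 + 10·m_1 + 2·m_2 = 6(Δ_1 - Δ_0) = 31
  2·m_1 + 8·m_2 + 2·m_3 = 6(Δ_2 - Δ_1) = -24
Clamped end conditions give two more equations: 2h_0·m_0 + h_0·m_1 = 6(Δ_0 - S'(-2)) = 2 and h_2·m_2 + 2h_2·m_3 = 6(S'(5) - Δ_2) = 18.
Solving the tridiagonal system: m_0 = -239/111, m_1 = 184/37, m_2 = -227/37, m_3 = 280/37.

-6.1351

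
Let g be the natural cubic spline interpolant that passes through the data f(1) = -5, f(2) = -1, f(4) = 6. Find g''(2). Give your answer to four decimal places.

Let M_i = g''(x_i). Step sizes h_i = 1, 2; slopes of the chords Δ_i = (y_(i+1) - y_i)/h_i = 4, 7/2.
  1·M_0 + 6·M_1 + 2·M_2 = 6(Δ_1 - Δ_0) = -3
Natural end conditions: M_0 = M_2 = 0.
Solving: M_0 = 0, M_1 = -1/2, M_2 = 0.

-0.5000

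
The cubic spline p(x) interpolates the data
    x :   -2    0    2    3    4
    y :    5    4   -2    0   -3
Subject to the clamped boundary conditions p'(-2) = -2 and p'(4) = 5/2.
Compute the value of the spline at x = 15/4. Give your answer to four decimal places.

With M_i denoting the second derivative at x_i, h_i = 2, 2, 1, 1, and Δ_i = (y_(i+1) − y_i)/h_i = -1/2, -3, 2, -3:
  2·M_0 + 8·M_1 + 2·M_2 = 6(Δ_1 - Δ_0) = -15
  2·M_1 + 6·M_2 + 1·M_3 = 6(Δ_2 - Δ_1) = 30
  1·M_2 + 4·M_3 + 1·M_4 = 6(Δ_3 - Δ_2) = -30
Clamped end conditions give two more equations: 2h_0·M_0 + h_0·M_1 = 6(Δ_0 - p'(-2)) = 9 and h_3·M_3 + 2h_3·M_4 = 6(p'(4) - Δ_3) = 33.
Forward elimination and back-substitution give M_0 = 5, M_1 = -11/2, M_2 = 19/2, M_3 = -16, M_4 = 49/2.
On [3, 4], p(x) = 0 - 7/4·(x - 3) - 8·(x - 3)² + 27/4·(x - 3)³.
With (x - 3) = 3/4: p(15/4) = -759/256.

-2.9648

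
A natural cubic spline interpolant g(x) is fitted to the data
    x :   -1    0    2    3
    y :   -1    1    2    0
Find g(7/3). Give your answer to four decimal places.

1.4722

With M_i denoting the second derivative at x_i, h_i = 1, 2, 1, and Δ_i = (y_(i+1) − y_i)/h_i = 2, 1/2, -2:
  1·M_0 + 6·M_1 + 2·M_2 = 6(Δ_1 - Δ_0) = -9
  2·M_1 + 6·M_2 + 1·M_3 = 6(Δ_2 - Δ_1) = -15
Natural end conditions: M_0 = M_3 = 0.
Solving: M_0 = 0, M_1 = -3/4, M_2 = -9/4, M_3 = 0.
On [2, 3], g(x) = 2 - 5/4·(x - 2) - 9/8·(x - 2)² + 3/8·(x - 2)³.
With (x - 2) = 1/3: g(7/3) = 53/36.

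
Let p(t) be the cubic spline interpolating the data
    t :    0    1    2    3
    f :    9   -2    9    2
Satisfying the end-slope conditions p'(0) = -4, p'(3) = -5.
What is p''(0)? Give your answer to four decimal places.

-49.8667

Write M_i for p''(x_i). With h_i = 1, 1, 1 and divided differences Δ_i = -11, 11, -7, the continuity of p' gives the tridiagonal system
  1·M_0 + 4·M_1 + 1·M_2 = 6(Δ_1 - Δ_0) = 132
  1·M_1 + 4·M_2 + 1·M_3 = 6(Δ_2 - Δ_1) = -108
Clamped end conditions give two more equations: 2h_0·M_0 + h_0·M_1 = 6(Δ_0 - p'(0)) = -42 and h_2·M_2 + 2h_2·M_3 = 6(p'(3) - Δ_2) = 12.
Solving: M_0 = -748/15, M_1 = 866/15, M_2 = -736/15, M_3 = 458/15.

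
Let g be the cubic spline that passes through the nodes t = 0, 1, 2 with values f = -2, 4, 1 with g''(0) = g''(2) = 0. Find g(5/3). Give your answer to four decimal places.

Put M_i = g'' at the i-th knot. Here h = (1, 1) and Δ = (6, -3), so the interior equations h_(i-1)·M_(i-1) + 2(h_(i-1)+h_i)·M_i + h_i·M_(i+1) = 6(Δ_i − Δ_(i-1)) read
  1·M_0 + 4·M_1 + 1·M_2 = 6(Δ_1 - Δ_0) = -54
Natural end conditions: M_0 = M_2 = 0.
Solving the tridiagonal system: M_0 = 0, M_1 = -27/2, M_2 = 0.
On [1, 2], g(t) = 4 + 3/2·(t - 1) - 27/4·(t - 1)² + 9/4·(t - 1)³.
With (t - 1) = 2/3: g(5/3) = 8/3.

2.6667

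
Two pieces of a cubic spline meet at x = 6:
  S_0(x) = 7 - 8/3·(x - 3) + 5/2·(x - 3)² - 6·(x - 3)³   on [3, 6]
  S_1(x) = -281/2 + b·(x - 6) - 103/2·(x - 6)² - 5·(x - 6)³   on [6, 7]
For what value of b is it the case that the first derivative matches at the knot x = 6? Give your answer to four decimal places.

-149.6667

S_0'(x) = -8/3 + 5·(x - 3) - 18·(x - 3)², so S_0'(6) = -449/3. On the right, S_1'(6) = b, so b = -449/3.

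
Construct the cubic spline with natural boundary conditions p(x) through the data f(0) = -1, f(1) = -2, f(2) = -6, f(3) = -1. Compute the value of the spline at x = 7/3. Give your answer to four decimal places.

-5.2963

With M_i denoting the second derivative at x_i, h_i = 1, 1, 1, and Δ_i = (y_(i+1) − y_i)/h_i = -1, -4, 5:
  1·M_0 + 4·M_1 + 1·M_2 = 6(Δ_1 - Δ_0) = -18
  1·M_1 + 4·M_2 + 1·M_3 = 6(Δ_2 - Δ_1) = 54
Natural end conditions: M_0 = M_3 = 0.
Forward elimination and back-substitution give M_0 = 0, M_1 = -42/5, M_2 = 78/5, M_3 = 0.
On [2, 3], p(x) = -6 - 1/5·(x - 2) + 39/5·(x - 2)² - 13/5·(x - 2)³.
With (x - 2) = 1/3: p(7/3) = -143/27.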